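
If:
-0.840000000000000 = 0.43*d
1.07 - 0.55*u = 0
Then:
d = -1.95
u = 1.95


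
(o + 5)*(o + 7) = o^2 + 12*o + 35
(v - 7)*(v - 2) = v^2 - 9*v + 14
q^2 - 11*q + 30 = (q - 6)*(q - 5)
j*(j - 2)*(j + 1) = j^3 - j^2 - 2*j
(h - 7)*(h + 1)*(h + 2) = h^3 - 4*h^2 - 19*h - 14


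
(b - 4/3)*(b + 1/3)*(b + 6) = b^3 + 5*b^2 - 58*b/9 - 8/3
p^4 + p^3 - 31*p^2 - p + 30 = (p - 5)*(p - 1)*(p + 1)*(p + 6)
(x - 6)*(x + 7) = x^2 + x - 42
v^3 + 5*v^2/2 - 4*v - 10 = (v - 2)*(v + 2)*(v + 5/2)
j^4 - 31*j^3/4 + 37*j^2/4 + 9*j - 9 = (j - 6)*(j - 2)*(j - 3/4)*(j + 1)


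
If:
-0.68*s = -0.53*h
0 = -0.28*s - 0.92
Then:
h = -4.22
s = -3.29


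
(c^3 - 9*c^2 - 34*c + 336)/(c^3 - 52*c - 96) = (c - 7)/(c + 2)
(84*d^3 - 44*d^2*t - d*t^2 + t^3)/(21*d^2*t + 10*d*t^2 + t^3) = (12*d^2 - 8*d*t + t^2)/(t*(3*d + t))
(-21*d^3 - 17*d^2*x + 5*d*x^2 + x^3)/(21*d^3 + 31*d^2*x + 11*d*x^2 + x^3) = (-3*d + x)/(3*d + x)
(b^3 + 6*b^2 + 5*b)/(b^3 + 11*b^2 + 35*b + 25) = b/(b + 5)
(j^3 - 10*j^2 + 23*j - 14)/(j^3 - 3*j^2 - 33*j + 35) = (j - 2)/(j + 5)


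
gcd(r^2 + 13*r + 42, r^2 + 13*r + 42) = r^2 + 13*r + 42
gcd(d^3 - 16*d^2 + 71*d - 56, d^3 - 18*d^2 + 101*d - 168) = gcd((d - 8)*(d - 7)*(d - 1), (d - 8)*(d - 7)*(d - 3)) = d^2 - 15*d + 56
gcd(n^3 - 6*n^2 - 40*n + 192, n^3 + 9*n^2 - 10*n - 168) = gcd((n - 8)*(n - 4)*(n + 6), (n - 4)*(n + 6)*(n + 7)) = n^2 + 2*n - 24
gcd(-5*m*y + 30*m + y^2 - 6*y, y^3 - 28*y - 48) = y - 6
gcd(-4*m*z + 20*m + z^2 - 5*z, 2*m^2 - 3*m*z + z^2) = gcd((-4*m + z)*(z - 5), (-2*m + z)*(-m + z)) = 1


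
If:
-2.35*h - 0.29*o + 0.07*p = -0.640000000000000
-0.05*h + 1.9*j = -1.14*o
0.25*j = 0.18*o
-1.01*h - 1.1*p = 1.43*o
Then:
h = 0.26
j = 0.00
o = 0.01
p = -0.25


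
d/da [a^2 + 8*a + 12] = 2*a + 8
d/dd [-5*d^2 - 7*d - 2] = -10*d - 7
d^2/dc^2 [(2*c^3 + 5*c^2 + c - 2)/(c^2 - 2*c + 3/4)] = 280/(8*c^3 - 36*c^2 + 54*c - 27)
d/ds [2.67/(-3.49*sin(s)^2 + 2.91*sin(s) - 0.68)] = (18.6366*sin(s) - 7.7697)*cos(s)/(3.49*sin(s)^2 - 2.91*sin(s) + 0.68)^2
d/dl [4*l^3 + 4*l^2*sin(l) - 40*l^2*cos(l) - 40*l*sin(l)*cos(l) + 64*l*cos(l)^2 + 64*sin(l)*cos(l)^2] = 40*l^2*sin(l) + 4*l^2*cos(l) + 12*l^2 + 8*l*sin(l) - 64*l*sin(2*l) - 80*l*cos(l) - 40*l*cos(2*l) - 20*sin(2*l) + 16*cos(l) + 32*cos(2*l) + 48*cos(3*l) + 32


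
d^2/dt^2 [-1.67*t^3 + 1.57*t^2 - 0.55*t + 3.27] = 3.14 - 10.02*t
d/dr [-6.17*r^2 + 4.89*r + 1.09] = 4.89 - 12.34*r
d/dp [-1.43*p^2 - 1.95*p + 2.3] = -2.86*p - 1.95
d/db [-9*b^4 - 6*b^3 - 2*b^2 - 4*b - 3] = -36*b^3 - 18*b^2 - 4*b - 4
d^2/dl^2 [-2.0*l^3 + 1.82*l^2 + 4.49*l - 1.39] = 3.64 - 12.0*l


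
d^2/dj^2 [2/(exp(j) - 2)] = 2*(exp(j) + 2)*exp(j)/(exp(j) - 2)^3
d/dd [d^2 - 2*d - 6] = 2*d - 2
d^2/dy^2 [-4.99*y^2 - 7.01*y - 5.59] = -9.98000000000000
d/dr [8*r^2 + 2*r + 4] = 16*r + 2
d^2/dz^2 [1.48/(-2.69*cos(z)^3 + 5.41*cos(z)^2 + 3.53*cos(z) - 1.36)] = (-346.534304*(0.745841035120148*sin(z)^2 + 1.0*cos(z) - 0.419593345656192)^2*sin(z)^2 + (2.2385*cos(z) + 16.0136*cos(2*z) - 8.9577*cos(3*z))*(2.69*cos(z)^3 - 5.41*cos(z)^2 - 3.53*cos(z) + 1.36))/(2.69*cos(z)^3 - 5.41*cos(z)^2 - 3.53*cos(z) + 1.36)^3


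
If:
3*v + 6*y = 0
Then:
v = -2*y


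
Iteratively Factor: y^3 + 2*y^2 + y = (y + 1)*(y^2 + y) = (y + 1)^2*(y)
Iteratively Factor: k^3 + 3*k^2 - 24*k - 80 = (k + 4)*(k^2 - k - 20) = (k - 5)*(k + 4)*(k + 4)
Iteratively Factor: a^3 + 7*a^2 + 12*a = (a + 4)*(a^2 + 3*a) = a*(a + 4)*(a + 3)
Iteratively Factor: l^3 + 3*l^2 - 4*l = (l - 1)*(l^2 + 4*l) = l*(l - 1)*(l + 4)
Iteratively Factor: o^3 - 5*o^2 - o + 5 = (o + 1)*(o^2 - 6*o + 5) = (o - 1)*(o + 1)*(o - 5)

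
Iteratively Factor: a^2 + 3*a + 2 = (a + 1)*(a + 2)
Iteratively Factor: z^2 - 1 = (z + 1)*(z - 1)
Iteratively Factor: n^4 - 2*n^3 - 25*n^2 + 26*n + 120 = (n - 3)*(n^3 + n^2 - 22*n - 40) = (n - 3)*(n + 2)*(n^2 - n - 20) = (n - 5)*(n - 3)*(n + 2)*(n + 4)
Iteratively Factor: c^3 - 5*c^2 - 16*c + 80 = (c - 5)*(c^2 - 16) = (c - 5)*(c + 4)*(c - 4)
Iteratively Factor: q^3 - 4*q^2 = (q)*(q^2 - 4*q) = q^2*(q - 4)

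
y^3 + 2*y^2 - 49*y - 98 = (y - 7)*(y + 2)*(y + 7)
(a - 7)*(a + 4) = a^2 - 3*a - 28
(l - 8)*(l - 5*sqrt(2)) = l^2 - 8*l - 5*sqrt(2)*l + 40*sqrt(2)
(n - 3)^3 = n^3 - 9*n^2 + 27*n - 27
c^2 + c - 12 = (c - 3)*(c + 4)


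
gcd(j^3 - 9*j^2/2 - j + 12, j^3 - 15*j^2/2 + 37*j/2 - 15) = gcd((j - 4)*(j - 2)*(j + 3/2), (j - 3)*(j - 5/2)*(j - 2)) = j - 2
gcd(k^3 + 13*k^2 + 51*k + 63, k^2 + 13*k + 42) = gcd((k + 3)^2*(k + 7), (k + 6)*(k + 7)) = k + 7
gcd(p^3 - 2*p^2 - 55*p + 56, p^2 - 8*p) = p - 8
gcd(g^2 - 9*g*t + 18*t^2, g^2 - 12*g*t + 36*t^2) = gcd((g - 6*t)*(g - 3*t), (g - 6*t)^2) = -g + 6*t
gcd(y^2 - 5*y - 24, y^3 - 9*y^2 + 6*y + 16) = y - 8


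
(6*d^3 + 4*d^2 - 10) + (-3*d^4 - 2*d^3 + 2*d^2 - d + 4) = -3*d^4 + 4*d^3 + 6*d^2 - d - 6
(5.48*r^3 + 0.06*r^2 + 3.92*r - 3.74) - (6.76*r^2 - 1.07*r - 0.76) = 5.48*r^3 - 6.7*r^2 + 4.99*r - 2.98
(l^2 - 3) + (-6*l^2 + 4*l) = -5*l^2 + 4*l - 3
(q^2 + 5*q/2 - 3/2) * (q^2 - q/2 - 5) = q^4 + 2*q^3 - 31*q^2/4 - 47*q/4 + 15/2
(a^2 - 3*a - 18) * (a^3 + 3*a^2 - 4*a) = a^5 - 31*a^3 - 42*a^2 + 72*a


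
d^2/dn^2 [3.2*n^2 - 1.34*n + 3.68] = 6.40000000000000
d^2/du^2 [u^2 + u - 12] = 2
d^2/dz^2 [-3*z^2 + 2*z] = -6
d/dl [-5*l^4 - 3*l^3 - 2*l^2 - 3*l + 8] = -20*l^3 - 9*l^2 - 4*l - 3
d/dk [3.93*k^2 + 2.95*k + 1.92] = 7.86*k + 2.95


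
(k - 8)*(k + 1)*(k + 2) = k^3 - 5*k^2 - 22*k - 16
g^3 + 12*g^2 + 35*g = g*(g + 5)*(g + 7)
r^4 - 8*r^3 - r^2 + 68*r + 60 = (r - 6)*(r - 5)*(r + 1)*(r + 2)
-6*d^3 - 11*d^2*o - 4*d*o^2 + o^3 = (-6*d + o)*(d + o)^2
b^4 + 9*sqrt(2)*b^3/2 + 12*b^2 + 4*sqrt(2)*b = b*(b + sqrt(2)/2)*(b + 2*sqrt(2))^2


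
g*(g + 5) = g^2 + 5*g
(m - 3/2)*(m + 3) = m^2 + 3*m/2 - 9/2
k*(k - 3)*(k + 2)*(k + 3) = k^4 + 2*k^3 - 9*k^2 - 18*k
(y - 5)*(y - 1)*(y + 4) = y^3 - 2*y^2 - 19*y + 20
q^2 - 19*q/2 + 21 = (q - 6)*(q - 7/2)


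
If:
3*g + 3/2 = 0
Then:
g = -1/2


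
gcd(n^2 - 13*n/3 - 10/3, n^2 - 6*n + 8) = 1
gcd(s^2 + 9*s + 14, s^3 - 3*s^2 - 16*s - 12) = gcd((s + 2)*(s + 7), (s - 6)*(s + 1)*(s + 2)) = s + 2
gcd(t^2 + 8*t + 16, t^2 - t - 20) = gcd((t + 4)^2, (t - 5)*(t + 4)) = t + 4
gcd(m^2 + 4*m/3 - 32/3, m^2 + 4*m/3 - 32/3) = m^2 + 4*m/3 - 32/3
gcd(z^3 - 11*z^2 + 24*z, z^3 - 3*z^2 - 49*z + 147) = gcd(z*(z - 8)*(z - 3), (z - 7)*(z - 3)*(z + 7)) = z - 3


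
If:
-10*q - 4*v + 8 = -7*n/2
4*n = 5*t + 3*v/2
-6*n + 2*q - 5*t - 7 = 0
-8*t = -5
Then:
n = -823/892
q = 8187/3568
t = 5/8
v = -4053/892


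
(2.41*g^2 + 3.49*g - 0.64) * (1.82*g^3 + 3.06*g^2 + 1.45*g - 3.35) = 4.3862*g^5 + 13.7264*g^4 + 13.0091*g^3 - 4.9714*g^2 - 12.6195*g + 2.144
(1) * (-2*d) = -2*d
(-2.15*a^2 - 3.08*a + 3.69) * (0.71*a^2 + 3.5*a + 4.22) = -1.5265*a^4 - 9.7118*a^3 - 17.2331*a^2 - 0.0826000000000011*a + 15.5718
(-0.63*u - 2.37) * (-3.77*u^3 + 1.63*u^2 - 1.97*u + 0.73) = 2.3751*u^4 + 7.908*u^3 - 2.622*u^2 + 4.209*u - 1.7301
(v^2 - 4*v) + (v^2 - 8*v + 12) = 2*v^2 - 12*v + 12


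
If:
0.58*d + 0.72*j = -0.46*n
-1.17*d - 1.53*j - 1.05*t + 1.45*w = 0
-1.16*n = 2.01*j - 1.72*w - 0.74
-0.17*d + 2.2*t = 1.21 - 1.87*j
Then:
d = -0.693022593135691*w - 0.496768824776168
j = 3.63461296799001*w + 0.0690596721542975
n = 0.518267292215398 - 4.81514833246545*w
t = 0.452912596754325 - 3.14297276862472*w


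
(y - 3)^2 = y^2 - 6*y + 9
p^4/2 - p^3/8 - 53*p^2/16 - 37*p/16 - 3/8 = (p/2 + 1)*(p - 3)*(p + 1/4)*(p + 1/2)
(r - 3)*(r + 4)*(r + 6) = r^3 + 7*r^2 - 6*r - 72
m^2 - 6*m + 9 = (m - 3)^2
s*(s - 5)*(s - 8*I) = s^3 - 5*s^2 - 8*I*s^2 + 40*I*s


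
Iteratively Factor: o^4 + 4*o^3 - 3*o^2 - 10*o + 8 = (o + 2)*(o^3 + 2*o^2 - 7*o + 4) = (o - 1)*(o + 2)*(o^2 + 3*o - 4) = (o - 1)^2*(o + 2)*(o + 4)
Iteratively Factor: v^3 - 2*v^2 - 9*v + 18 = (v - 3)*(v^2 + v - 6) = (v - 3)*(v - 2)*(v + 3)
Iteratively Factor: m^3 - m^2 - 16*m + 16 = (m + 4)*(m^2 - 5*m + 4) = (m - 1)*(m + 4)*(m - 4)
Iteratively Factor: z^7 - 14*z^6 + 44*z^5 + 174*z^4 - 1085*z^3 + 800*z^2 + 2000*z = (z - 5)*(z^6 - 9*z^5 - z^4 + 169*z^3 - 240*z^2 - 400*z) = (z - 5)*(z - 4)*(z^5 - 5*z^4 - 21*z^3 + 85*z^2 + 100*z) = (z - 5)^2*(z - 4)*(z^4 - 21*z^2 - 20*z) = (z - 5)^2*(z - 4)*(z + 4)*(z^3 - 4*z^2 - 5*z) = (z - 5)^3*(z - 4)*(z + 4)*(z^2 + z) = z*(z - 5)^3*(z - 4)*(z + 4)*(z + 1)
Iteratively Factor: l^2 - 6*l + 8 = (l - 4)*(l - 2)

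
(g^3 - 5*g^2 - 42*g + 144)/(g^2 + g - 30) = (g^2 - 11*g + 24)/(g - 5)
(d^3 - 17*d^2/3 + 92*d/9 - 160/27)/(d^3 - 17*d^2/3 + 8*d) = (d^2 - 3*d + 20/9)/(d*(d - 3))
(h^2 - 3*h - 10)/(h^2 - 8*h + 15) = (h + 2)/(h - 3)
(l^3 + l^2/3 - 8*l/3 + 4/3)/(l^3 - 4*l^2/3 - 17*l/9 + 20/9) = 3*(3*l^2 + 4*l - 4)/(9*l^2 - 3*l - 20)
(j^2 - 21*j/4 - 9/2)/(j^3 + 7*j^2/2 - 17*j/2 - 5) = (4*j^2 - 21*j - 18)/(2*(2*j^3 + 7*j^2 - 17*j - 10))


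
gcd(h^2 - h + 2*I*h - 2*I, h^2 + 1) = 1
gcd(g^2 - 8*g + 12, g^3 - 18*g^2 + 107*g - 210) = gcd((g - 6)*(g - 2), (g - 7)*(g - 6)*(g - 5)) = g - 6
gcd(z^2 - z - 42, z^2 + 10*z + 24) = z + 6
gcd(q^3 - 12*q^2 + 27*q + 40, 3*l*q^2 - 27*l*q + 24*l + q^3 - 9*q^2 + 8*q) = q - 8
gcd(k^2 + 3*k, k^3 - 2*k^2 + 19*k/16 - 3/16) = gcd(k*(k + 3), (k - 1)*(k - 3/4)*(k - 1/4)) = 1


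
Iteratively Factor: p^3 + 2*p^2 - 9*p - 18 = (p + 2)*(p^2 - 9) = (p + 2)*(p + 3)*(p - 3)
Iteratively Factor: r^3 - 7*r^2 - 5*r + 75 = (r - 5)*(r^2 - 2*r - 15) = (r - 5)*(r + 3)*(r - 5)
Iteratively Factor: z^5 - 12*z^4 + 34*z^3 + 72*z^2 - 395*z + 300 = (z - 5)*(z^4 - 7*z^3 - z^2 + 67*z - 60) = (z - 5)^2*(z^3 - 2*z^2 - 11*z + 12) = (z - 5)^2*(z + 3)*(z^2 - 5*z + 4) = (z - 5)^2*(z - 1)*(z + 3)*(z - 4)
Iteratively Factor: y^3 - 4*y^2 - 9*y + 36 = (y + 3)*(y^2 - 7*y + 12) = (y - 3)*(y + 3)*(y - 4)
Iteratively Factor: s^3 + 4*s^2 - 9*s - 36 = (s + 3)*(s^2 + s - 12) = (s + 3)*(s + 4)*(s - 3)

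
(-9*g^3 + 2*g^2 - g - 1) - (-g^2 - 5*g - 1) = -9*g^3 + 3*g^2 + 4*g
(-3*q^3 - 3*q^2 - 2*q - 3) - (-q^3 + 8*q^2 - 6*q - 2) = -2*q^3 - 11*q^2 + 4*q - 1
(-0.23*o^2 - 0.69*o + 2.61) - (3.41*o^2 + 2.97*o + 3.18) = -3.64*o^2 - 3.66*o - 0.57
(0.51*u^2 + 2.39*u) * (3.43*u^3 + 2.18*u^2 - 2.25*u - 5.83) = 1.7493*u^5 + 9.3095*u^4 + 4.0627*u^3 - 8.3508*u^2 - 13.9337*u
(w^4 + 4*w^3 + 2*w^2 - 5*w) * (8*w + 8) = 8*w^5 + 40*w^4 + 48*w^3 - 24*w^2 - 40*w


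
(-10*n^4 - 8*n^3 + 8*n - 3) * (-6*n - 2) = 60*n^5 + 68*n^4 + 16*n^3 - 48*n^2 + 2*n + 6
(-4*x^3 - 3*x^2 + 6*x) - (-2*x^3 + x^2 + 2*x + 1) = -2*x^3 - 4*x^2 + 4*x - 1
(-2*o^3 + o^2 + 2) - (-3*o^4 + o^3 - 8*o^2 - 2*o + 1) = 3*o^4 - 3*o^3 + 9*o^2 + 2*o + 1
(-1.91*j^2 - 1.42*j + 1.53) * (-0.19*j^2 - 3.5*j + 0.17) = 0.3629*j^4 + 6.9548*j^3 + 4.3546*j^2 - 5.5964*j + 0.2601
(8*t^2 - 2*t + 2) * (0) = 0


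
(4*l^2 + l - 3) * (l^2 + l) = 4*l^4 + 5*l^3 - 2*l^2 - 3*l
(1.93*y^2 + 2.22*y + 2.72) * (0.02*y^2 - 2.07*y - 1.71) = 0.0386*y^4 - 3.9507*y^3 - 7.8413*y^2 - 9.4266*y - 4.6512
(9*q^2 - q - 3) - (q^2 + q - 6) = 8*q^2 - 2*q + 3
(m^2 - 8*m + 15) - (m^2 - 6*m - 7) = 22 - 2*m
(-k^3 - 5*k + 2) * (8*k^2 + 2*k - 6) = -8*k^5 - 2*k^4 - 34*k^3 + 6*k^2 + 34*k - 12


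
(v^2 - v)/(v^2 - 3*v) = (v - 1)/(v - 3)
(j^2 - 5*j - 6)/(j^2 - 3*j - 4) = (j - 6)/(j - 4)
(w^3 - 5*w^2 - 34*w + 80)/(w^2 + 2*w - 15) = (w^2 - 10*w + 16)/(w - 3)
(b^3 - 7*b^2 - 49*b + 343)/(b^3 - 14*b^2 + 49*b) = (b + 7)/b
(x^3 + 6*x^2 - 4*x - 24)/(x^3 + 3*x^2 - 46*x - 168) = (x^2 - 4)/(x^2 - 3*x - 28)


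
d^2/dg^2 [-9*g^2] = -18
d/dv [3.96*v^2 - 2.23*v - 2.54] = 7.92*v - 2.23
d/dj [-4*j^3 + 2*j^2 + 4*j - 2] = -12*j^2 + 4*j + 4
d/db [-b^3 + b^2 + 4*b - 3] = -3*b^2 + 2*b + 4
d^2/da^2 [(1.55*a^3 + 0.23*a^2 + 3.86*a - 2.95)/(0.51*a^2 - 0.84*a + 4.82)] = (4.44089209850063e-16*a^5 - 1.77635683940025e-15*a^4 - 3.22802399999999*a^3 - 45.649926*a^2 + 166.712088*a + 52.28398)/(0.132651*a^6 - 0.655452*a^5 + 4.840614*a^4 - 12.982032*a^3 + 45.748548*a^2 - 58.545648*a + 111.980168)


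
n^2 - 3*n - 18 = (n - 6)*(n + 3)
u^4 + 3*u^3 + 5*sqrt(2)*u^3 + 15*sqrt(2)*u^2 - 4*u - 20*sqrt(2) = (u - 1)*(u + 2)^2*(u + 5*sqrt(2))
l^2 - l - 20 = (l - 5)*(l + 4)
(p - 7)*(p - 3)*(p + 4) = p^3 - 6*p^2 - 19*p + 84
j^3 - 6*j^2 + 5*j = j*(j - 5)*(j - 1)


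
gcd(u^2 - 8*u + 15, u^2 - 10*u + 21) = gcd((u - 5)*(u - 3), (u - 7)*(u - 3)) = u - 3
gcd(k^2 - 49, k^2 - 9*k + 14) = k - 7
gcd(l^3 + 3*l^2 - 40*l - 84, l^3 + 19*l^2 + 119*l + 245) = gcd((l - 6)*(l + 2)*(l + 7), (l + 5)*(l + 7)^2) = l + 7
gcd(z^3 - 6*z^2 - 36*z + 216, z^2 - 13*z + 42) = z - 6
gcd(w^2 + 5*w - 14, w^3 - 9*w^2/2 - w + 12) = w - 2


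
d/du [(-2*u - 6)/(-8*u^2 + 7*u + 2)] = 2*(-8*u^2 - 48*u + 19)/(64*u^4 - 112*u^3 + 17*u^2 + 28*u + 4)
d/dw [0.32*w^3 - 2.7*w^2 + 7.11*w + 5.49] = 0.96*w^2 - 5.4*w + 7.11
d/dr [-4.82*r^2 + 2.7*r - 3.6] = 2.7 - 9.64*r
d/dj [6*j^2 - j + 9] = 12*j - 1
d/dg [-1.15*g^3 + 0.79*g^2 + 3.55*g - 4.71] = -3.45*g^2 + 1.58*g + 3.55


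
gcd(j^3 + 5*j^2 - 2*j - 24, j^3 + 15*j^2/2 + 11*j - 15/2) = j + 3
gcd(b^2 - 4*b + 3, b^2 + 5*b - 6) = b - 1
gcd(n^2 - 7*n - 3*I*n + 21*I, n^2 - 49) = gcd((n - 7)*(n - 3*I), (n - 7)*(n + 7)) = n - 7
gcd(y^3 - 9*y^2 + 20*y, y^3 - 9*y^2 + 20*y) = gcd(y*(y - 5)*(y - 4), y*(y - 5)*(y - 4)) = y^3 - 9*y^2 + 20*y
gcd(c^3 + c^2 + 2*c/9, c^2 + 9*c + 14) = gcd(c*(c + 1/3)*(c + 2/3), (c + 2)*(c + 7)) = 1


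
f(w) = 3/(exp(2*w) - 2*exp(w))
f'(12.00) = 0.00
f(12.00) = 0.00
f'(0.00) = 0.00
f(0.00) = -3.00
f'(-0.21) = 0.99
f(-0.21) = -3.11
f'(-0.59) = 2.31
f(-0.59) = -3.74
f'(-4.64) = 155.31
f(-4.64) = -156.07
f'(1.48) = -0.81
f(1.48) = 0.29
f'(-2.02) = 11.25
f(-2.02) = -12.11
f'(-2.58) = 19.77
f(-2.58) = -20.58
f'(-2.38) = 16.17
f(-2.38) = -16.99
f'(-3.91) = 74.84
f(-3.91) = -75.61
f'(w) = 3*(-2*exp(2*w) + 2*exp(w))/(exp(2*w) - 2*exp(w))^2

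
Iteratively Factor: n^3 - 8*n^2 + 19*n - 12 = (n - 4)*(n^2 - 4*n + 3) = (n - 4)*(n - 1)*(n - 3)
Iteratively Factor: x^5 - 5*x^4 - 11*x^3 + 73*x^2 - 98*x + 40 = (x - 1)*(x^4 - 4*x^3 - 15*x^2 + 58*x - 40) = (x - 5)*(x - 1)*(x^3 + x^2 - 10*x + 8) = (x - 5)*(x - 1)*(x + 4)*(x^2 - 3*x + 2) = (x - 5)*(x - 1)^2*(x + 4)*(x - 2)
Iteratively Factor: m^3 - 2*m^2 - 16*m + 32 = (m + 4)*(m^2 - 6*m + 8) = (m - 4)*(m + 4)*(m - 2)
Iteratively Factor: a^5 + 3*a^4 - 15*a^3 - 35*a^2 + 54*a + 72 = (a + 1)*(a^4 + 2*a^3 - 17*a^2 - 18*a + 72) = (a - 3)*(a + 1)*(a^3 + 5*a^2 - 2*a - 24) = (a - 3)*(a - 2)*(a + 1)*(a^2 + 7*a + 12) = (a - 3)*(a - 2)*(a + 1)*(a + 3)*(a + 4)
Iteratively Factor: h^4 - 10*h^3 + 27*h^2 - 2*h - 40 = (h - 5)*(h^3 - 5*h^2 + 2*h + 8) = (h - 5)*(h - 2)*(h^2 - 3*h - 4) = (h - 5)*(h - 2)*(h + 1)*(h - 4)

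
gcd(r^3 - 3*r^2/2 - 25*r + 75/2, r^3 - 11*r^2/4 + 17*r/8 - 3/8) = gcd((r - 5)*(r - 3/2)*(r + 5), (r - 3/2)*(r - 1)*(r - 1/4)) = r - 3/2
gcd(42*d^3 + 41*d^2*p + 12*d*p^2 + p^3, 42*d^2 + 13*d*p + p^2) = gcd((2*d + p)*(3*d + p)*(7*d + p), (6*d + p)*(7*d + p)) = 7*d + p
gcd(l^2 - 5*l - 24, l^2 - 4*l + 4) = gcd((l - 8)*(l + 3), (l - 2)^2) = 1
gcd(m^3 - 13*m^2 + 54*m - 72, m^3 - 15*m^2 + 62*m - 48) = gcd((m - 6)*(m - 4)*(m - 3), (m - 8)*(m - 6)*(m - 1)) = m - 6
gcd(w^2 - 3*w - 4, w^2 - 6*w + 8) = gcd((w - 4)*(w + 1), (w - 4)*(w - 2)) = w - 4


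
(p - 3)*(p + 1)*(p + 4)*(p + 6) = p^4 + 8*p^3 + p^2 - 78*p - 72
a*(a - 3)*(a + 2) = a^3 - a^2 - 6*a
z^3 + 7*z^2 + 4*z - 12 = (z - 1)*(z + 2)*(z + 6)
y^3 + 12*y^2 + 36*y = y*(y + 6)^2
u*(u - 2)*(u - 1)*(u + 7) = u^4 + 4*u^3 - 19*u^2 + 14*u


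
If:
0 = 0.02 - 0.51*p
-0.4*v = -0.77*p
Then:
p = 0.04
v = 0.08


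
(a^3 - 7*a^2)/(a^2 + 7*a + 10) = a^2*(a - 7)/(a^2 + 7*a + 10)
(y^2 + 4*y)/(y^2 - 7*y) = (y + 4)/(y - 7)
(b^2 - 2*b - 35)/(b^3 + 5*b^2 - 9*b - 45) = (b - 7)/(b^2 - 9)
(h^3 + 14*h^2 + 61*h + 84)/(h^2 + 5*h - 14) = (h^2 + 7*h + 12)/(h - 2)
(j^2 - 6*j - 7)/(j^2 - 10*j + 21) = (j + 1)/(j - 3)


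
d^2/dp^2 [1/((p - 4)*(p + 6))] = 2*((p - 4)^2 + (p - 4)*(p + 6) + (p + 6)^2)/((p - 4)^3*(p + 6)^3)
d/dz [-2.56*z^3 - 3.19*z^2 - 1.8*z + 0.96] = -7.68*z^2 - 6.38*z - 1.8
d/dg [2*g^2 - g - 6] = 4*g - 1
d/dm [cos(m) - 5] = -sin(m)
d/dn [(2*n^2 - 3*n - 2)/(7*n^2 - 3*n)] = (15*n^2 + 28*n - 6)/(n^2*(49*n^2 - 42*n + 9))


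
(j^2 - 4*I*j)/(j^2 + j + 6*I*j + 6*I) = j*(j - 4*I)/(j^2 + j + 6*I*j + 6*I)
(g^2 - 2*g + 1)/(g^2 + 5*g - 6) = (g - 1)/(g + 6)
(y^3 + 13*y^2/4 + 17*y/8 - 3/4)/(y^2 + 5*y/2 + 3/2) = (4*y^2 + 7*y - 2)/(4*(y + 1))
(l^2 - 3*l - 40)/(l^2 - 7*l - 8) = (l + 5)/(l + 1)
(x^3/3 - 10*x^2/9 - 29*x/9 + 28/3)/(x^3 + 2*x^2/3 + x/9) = (3*x^3 - 10*x^2 - 29*x + 84)/(x*(9*x^2 + 6*x + 1))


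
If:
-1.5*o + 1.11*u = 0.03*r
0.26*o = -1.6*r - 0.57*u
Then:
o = 0.749561073488839*u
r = -0.478053674441936*u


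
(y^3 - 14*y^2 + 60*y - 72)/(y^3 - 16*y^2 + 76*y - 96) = (y - 6)/(y - 8)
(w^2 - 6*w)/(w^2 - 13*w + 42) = w/(w - 7)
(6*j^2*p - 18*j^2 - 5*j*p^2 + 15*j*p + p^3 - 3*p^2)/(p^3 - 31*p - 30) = (-6*j^2*p + 18*j^2 + 5*j*p^2 - 15*j*p - p^3 + 3*p^2)/(-p^3 + 31*p + 30)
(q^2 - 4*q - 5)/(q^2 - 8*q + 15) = (q + 1)/(q - 3)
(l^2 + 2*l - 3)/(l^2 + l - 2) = (l + 3)/(l + 2)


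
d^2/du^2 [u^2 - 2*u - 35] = 2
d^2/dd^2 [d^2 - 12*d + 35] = 2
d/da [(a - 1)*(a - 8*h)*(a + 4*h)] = 3*a^2 - 8*a*h - 2*a - 32*h^2 + 4*h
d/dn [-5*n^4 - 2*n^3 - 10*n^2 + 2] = 2*n*(-10*n^2 - 3*n - 10)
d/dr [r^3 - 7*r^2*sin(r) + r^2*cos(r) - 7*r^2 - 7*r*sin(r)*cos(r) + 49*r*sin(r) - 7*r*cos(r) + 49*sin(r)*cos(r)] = -r^2*sin(r) - 7*r^2*cos(r) + 3*r^2 - 7*r*sin(r) + 51*r*cos(r) - 7*r*cos(2*r) - 14*r + 49*sin(r) - 7*sin(2*r)/2 - 7*cos(r) + 49*cos(2*r)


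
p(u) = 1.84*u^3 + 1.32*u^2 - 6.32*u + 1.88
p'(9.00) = 464.56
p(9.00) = 1393.28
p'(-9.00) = 417.04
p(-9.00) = -1175.68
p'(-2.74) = 27.89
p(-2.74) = -8.74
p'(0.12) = -5.92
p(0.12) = 1.14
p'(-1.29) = -0.54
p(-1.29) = 8.28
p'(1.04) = 2.40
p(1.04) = -1.20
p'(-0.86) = -4.51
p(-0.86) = 7.12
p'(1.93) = 19.34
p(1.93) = 7.83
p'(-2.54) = 22.59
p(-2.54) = -3.70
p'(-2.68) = 26.25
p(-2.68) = -7.12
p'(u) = 5.52*u^2 + 2.64*u - 6.32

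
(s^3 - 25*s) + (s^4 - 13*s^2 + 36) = s^4 + s^3 - 13*s^2 - 25*s + 36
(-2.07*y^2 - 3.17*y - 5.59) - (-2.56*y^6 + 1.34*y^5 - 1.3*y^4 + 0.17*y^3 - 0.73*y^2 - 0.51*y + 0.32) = 2.56*y^6 - 1.34*y^5 + 1.3*y^4 - 0.17*y^3 - 1.34*y^2 - 2.66*y - 5.91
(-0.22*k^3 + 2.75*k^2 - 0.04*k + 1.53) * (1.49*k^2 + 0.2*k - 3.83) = -0.3278*k^5 + 4.0535*k^4 + 1.333*k^3 - 8.2608*k^2 + 0.4592*k - 5.8599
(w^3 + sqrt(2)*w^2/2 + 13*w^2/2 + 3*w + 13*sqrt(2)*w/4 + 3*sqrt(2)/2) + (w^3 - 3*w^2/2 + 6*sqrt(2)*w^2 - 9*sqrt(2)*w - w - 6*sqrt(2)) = 2*w^3 + 5*w^2 + 13*sqrt(2)*w^2/2 - 23*sqrt(2)*w/4 + 2*w - 9*sqrt(2)/2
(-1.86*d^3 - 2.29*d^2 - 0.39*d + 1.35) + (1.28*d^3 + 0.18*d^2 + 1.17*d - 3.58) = -0.58*d^3 - 2.11*d^2 + 0.78*d - 2.23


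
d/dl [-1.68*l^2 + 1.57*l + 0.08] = 1.57 - 3.36*l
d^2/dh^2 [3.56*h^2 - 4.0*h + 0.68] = 7.12000000000000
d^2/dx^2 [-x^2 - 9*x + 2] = -2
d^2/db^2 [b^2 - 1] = 2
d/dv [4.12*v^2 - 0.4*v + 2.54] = 8.24*v - 0.4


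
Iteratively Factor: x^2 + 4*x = (x + 4)*(x)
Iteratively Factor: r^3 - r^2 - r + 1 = (r + 1)*(r^2 - 2*r + 1) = (r - 1)*(r + 1)*(r - 1)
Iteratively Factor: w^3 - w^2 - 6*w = (w + 2)*(w^2 - 3*w) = (w - 3)*(w + 2)*(w)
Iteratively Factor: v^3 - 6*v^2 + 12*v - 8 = (v - 2)*(v^2 - 4*v + 4) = (v - 2)^2*(v - 2)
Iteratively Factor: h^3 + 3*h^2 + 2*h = (h + 2)*(h^2 + h) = h*(h + 2)*(h + 1)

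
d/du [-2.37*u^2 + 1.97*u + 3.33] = 1.97 - 4.74*u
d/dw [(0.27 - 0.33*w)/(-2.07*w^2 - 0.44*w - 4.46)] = (-0.6831*w^2 + 1.1178*w + 1.5906)/(4.2849*w^4 + 1.8216*w^3 + 18.658*w^2 + 3.9248*w + 19.8916)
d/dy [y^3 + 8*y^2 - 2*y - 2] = 3*y^2 + 16*y - 2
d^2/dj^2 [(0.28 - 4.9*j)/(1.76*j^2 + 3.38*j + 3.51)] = (-(3.52*j + 3.38)*(4.9*j - 0.28)*(7.04*j + 6.76) + (51.744*j + 32.1384)*(1.76*j^2 + 3.38*j + 3.51))/(1.76*j^2 + 3.38*j + 3.51)^3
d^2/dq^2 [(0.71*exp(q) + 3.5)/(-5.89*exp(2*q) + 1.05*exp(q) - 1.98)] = (-24.631391*exp(4*q) - 490.080395*exp(3*q) + 114.618222*exp(2*q) + 157.93596*exp(q) - 10.059984)*exp(q)/(204.336469*exp(6*q) - 109.280115*exp(5*q) + 225.552249*exp(4*q) - 74.629485*exp(3*q) + 75.822318*exp(2*q) - 12.34926*exp(q) + 7.762392)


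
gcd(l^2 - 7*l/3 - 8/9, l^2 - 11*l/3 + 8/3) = l - 8/3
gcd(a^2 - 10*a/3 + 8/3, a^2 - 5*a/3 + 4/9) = a - 4/3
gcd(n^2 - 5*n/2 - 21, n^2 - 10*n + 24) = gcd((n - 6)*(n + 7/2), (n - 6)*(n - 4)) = n - 6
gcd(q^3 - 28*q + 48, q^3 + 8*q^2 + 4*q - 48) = q^2 + 4*q - 12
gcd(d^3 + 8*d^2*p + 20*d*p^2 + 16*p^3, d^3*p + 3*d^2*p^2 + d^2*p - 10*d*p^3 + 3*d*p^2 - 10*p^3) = 1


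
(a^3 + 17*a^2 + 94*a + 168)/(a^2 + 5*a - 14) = (a^2 + 10*a + 24)/(a - 2)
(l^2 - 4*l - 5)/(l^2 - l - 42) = (-l^2 + 4*l + 5)/(-l^2 + l + 42)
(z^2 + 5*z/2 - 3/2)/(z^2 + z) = (2*z^2 + 5*z - 3)/(2*z*(z + 1))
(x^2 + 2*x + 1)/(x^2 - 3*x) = (x^2 + 2*x + 1)/(x*(x - 3))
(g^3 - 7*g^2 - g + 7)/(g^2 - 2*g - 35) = (g^2 - 1)/(g + 5)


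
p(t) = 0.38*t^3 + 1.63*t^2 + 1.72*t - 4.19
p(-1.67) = -4.29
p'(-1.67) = -0.54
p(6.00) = 146.89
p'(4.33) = 37.21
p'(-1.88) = -0.38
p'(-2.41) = 0.48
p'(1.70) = 10.56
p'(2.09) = 13.51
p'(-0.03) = 1.62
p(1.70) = 5.31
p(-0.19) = -4.46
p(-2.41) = -4.19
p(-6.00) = -37.91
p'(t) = 1.14*t^2 + 3.26*t + 1.72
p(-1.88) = -4.19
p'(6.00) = 62.32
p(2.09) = 9.99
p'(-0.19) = 1.14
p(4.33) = 64.67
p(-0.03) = -4.24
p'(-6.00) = 23.20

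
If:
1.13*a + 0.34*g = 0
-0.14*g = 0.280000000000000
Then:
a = 0.60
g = -2.00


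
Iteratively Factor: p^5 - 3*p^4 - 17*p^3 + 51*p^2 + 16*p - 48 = (p + 4)*(p^4 - 7*p^3 + 11*p^2 + 7*p - 12) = (p - 4)*(p + 4)*(p^3 - 3*p^2 - p + 3) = (p - 4)*(p - 1)*(p + 4)*(p^2 - 2*p - 3) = (p - 4)*(p - 3)*(p - 1)*(p + 4)*(p + 1)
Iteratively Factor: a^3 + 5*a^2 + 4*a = (a)*(a^2 + 5*a + 4) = a*(a + 4)*(a + 1)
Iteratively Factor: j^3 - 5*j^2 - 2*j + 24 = (j - 4)*(j^2 - j - 6) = (j - 4)*(j - 3)*(j + 2)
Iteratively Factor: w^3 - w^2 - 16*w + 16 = (w - 1)*(w^2 - 16) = (w - 1)*(w + 4)*(w - 4)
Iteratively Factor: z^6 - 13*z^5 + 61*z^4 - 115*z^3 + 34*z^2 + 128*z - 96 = (z - 4)*(z^5 - 9*z^4 + 25*z^3 - 15*z^2 - 26*z + 24) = (z - 4)*(z + 1)*(z^4 - 10*z^3 + 35*z^2 - 50*z + 24) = (z - 4)*(z - 2)*(z + 1)*(z^3 - 8*z^2 + 19*z - 12) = (z - 4)*(z - 3)*(z - 2)*(z + 1)*(z^2 - 5*z + 4) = (z - 4)^2*(z - 3)*(z - 2)*(z + 1)*(z - 1)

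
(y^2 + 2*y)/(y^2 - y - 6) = y/(y - 3)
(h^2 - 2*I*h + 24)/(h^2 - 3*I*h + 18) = (h + 4*I)/(h + 3*I)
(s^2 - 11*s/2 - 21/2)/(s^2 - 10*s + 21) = (s + 3/2)/(s - 3)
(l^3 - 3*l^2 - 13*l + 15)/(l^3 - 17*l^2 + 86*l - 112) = (l^3 - 3*l^2 - 13*l + 15)/(l^3 - 17*l^2 + 86*l - 112)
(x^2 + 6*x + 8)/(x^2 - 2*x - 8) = (x + 4)/(x - 4)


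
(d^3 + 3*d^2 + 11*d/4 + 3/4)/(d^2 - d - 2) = (d^2 + 2*d + 3/4)/(d - 2)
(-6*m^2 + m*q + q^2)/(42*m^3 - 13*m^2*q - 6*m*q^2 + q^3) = 1/(-7*m + q)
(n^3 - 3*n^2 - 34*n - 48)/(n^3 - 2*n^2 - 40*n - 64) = (n + 3)/(n + 4)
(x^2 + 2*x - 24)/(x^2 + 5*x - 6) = (x - 4)/(x - 1)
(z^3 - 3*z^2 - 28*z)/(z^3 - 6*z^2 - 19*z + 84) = z/(z - 3)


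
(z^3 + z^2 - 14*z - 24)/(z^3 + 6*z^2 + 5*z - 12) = (z^2 - 2*z - 8)/(z^2 + 3*z - 4)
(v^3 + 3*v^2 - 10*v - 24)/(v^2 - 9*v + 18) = (v^2 + 6*v + 8)/(v - 6)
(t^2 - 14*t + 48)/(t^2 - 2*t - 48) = (t - 6)/(t + 6)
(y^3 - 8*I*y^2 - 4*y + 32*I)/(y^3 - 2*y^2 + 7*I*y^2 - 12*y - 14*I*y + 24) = (y^2 + y*(2 - 8*I) - 16*I)/(y^2 + 7*I*y - 12)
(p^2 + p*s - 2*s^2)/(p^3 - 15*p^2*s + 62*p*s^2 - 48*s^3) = (p + 2*s)/(p^2 - 14*p*s + 48*s^2)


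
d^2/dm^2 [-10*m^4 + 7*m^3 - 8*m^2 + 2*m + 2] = -120*m^2 + 42*m - 16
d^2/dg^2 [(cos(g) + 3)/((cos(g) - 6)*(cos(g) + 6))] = (-12*(1 - cos(g)^2)^2 - cos(g)^5 - 214*cos(g)^3 - 438*cos(g)^2 - 1080*cos(g) + 228)/((cos(g) - 6)^3*(cos(g) + 6)^3)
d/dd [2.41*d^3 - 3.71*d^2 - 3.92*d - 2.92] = 7.23*d^2 - 7.42*d - 3.92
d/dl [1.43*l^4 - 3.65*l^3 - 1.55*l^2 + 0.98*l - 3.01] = 5.72*l^3 - 10.95*l^2 - 3.1*l + 0.98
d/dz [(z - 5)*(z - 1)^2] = (z - 1)*(3*z - 11)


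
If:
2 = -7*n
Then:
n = -2/7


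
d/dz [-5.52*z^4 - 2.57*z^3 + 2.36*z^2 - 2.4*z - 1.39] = -22.08*z^3 - 7.71*z^2 + 4.72*z - 2.4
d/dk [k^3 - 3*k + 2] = 3*k^2 - 3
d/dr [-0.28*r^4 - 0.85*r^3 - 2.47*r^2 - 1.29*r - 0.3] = -1.12*r^3 - 2.55*r^2 - 4.94*r - 1.29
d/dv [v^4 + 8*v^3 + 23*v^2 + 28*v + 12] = 4*v^3 + 24*v^2 + 46*v + 28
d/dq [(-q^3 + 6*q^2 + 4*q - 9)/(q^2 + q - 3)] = (-q^4 - 2*q^3 + 11*q^2 - 18*q - 3)/(q^4 + 2*q^3 - 5*q^2 - 6*q + 9)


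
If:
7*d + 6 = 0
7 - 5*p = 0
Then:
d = -6/7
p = 7/5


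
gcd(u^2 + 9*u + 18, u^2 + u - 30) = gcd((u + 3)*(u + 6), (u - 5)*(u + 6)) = u + 6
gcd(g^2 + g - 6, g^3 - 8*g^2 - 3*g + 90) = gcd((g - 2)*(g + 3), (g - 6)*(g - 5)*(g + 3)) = g + 3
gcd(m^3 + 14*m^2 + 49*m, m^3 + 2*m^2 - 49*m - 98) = m + 7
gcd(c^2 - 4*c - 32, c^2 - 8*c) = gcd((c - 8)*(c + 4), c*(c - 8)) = c - 8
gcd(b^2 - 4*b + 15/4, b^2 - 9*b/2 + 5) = b - 5/2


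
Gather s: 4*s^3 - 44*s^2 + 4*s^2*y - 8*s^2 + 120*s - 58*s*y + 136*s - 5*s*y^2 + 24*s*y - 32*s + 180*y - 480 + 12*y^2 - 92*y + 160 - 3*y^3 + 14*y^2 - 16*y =4*s^3 + s^2*(4*y - 52) + s*(-5*y^2 - 34*y + 224) - 3*y^3 + 26*y^2 + 72*y - 320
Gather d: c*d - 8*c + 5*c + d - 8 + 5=-3*c + d*(c + 1) - 3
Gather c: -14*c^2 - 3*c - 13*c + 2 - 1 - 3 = -14*c^2 - 16*c - 2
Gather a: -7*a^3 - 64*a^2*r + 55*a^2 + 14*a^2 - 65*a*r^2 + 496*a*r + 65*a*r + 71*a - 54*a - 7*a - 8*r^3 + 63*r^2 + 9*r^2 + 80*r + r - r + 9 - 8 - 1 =-7*a^3 + a^2*(69 - 64*r) + a*(-65*r^2 + 561*r + 10) - 8*r^3 + 72*r^2 + 80*r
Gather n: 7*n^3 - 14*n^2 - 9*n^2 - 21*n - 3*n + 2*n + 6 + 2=7*n^3 - 23*n^2 - 22*n + 8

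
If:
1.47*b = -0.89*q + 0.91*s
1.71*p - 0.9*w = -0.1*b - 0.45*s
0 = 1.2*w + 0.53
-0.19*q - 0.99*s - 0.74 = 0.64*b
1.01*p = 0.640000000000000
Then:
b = 50.12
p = 0.63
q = -97.53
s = -14.43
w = -0.44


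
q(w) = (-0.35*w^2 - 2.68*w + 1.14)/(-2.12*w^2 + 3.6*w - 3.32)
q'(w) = (-0.7*w - 2.68)/(-2.12*w^2 + 3.6*w - 3.32) + (4.24*w - 3.6)*(-0.35*w^2 - 2.68*w + 1.14)/(-2.12*w^2 + 3.6*w - 3.32)^2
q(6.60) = 0.44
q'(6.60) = -0.05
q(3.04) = 0.86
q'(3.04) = -0.26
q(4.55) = 0.59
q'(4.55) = -0.11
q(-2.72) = -0.20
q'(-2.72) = -0.08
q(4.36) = 0.62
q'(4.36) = -0.12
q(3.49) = 0.75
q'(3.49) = -0.20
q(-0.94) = -0.39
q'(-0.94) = -0.11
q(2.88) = 0.90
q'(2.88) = -0.29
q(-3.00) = -0.18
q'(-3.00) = -0.07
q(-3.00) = -0.18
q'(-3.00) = -0.07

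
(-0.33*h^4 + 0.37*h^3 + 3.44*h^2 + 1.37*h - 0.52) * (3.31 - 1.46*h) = 0.4818*h^5 - 1.6325*h^4 - 3.7977*h^3 + 9.3862*h^2 + 5.2939*h - 1.7212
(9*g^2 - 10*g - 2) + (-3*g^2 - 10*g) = 6*g^2 - 20*g - 2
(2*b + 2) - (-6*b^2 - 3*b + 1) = 6*b^2 + 5*b + 1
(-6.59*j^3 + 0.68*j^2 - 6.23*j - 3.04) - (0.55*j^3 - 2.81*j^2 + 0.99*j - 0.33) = -7.14*j^3 + 3.49*j^2 - 7.22*j - 2.71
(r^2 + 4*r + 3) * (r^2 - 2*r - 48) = r^4 + 2*r^3 - 53*r^2 - 198*r - 144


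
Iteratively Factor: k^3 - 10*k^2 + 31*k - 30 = (k - 3)*(k^2 - 7*k + 10) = (k - 5)*(k - 3)*(k - 2)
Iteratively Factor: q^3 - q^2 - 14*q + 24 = (q - 3)*(q^2 + 2*q - 8) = (q - 3)*(q - 2)*(q + 4)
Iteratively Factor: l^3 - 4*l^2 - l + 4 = (l - 4)*(l^2 - 1) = (l - 4)*(l + 1)*(l - 1)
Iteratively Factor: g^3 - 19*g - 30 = (g + 2)*(g^2 - 2*g - 15) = (g + 2)*(g + 3)*(g - 5)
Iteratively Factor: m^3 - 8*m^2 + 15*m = (m - 5)*(m^2 - 3*m) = m*(m - 5)*(m - 3)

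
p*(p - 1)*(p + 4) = p^3 + 3*p^2 - 4*p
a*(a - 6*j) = a^2 - 6*a*j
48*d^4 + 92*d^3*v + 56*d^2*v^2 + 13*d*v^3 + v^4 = (d + v)*(2*d + v)*(4*d + v)*(6*d + v)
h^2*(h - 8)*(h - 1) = h^4 - 9*h^3 + 8*h^2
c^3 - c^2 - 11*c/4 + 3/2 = (c - 2)*(c - 1/2)*(c + 3/2)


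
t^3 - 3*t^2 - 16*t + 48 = (t - 4)*(t - 3)*(t + 4)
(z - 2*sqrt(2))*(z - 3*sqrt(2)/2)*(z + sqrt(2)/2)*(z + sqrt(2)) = z^4 - 2*sqrt(2)*z^3 - 7*z^2/2 + 11*sqrt(2)*z/2 + 6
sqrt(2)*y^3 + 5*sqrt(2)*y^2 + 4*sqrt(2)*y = y*(y + 4)*(sqrt(2)*y + sqrt(2))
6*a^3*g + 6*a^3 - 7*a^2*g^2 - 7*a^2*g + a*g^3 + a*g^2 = (-6*a + g)*(-a + g)*(a*g + a)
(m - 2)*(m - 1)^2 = m^3 - 4*m^2 + 5*m - 2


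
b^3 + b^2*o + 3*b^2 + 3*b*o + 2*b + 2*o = (b + 1)*(b + 2)*(b + o)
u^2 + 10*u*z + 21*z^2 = (u + 3*z)*(u + 7*z)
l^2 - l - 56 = (l - 8)*(l + 7)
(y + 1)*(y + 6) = y^2 + 7*y + 6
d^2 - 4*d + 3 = (d - 3)*(d - 1)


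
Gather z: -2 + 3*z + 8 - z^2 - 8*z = -z^2 - 5*z + 6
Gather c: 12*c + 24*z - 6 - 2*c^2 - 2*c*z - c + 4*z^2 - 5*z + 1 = -2*c^2 + c*(11 - 2*z) + 4*z^2 + 19*z - 5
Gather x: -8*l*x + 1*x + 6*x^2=6*x^2 + x*(1 - 8*l)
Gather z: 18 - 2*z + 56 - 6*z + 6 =80 - 8*z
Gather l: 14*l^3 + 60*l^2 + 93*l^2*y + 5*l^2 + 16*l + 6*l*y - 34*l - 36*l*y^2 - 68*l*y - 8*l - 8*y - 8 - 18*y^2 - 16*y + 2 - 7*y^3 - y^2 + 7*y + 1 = 14*l^3 + l^2*(93*y + 65) + l*(-36*y^2 - 62*y - 26) - 7*y^3 - 19*y^2 - 17*y - 5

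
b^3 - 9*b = b*(b - 3)*(b + 3)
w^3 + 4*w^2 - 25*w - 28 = (w - 4)*(w + 1)*(w + 7)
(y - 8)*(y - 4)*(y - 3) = y^3 - 15*y^2 + 68*y - 96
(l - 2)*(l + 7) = l^2 + 5*l - 14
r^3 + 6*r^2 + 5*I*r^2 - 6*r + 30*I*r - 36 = (r + 6)*(r + 2*I)*(r + 3*I)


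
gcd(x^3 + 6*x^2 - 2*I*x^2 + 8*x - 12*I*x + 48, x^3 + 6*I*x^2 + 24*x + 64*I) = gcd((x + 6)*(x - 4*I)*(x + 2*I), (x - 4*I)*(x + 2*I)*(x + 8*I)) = x^2 - 2*I*x + 8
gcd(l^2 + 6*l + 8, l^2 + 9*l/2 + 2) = l + 4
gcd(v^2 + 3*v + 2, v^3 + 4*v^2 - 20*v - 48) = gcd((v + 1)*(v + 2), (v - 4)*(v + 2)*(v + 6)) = v + 2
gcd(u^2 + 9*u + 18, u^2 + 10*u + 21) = u + 3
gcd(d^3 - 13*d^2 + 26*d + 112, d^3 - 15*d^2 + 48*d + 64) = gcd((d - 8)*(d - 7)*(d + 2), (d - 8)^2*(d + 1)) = d - 8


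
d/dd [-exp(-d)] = exp(-d)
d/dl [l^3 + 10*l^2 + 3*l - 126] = 3*l^2 + 20*l + 3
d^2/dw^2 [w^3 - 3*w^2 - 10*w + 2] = 6*w - 6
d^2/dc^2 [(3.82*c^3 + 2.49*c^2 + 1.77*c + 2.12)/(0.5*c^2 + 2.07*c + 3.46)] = (15.250136*c^3 + 141.491424*c^2 + 269.181672*c + 45.097156)/(0.125*c^6 + 1.5525*c^5 + 9.02235*c^4 + 30.356343*c^3 + 62.434662*c^2 + 74.343636*c + 41.421736)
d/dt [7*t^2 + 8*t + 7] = 14*t + 8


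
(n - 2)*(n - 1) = n^2 - 3*n + 2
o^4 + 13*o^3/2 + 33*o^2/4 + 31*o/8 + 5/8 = (o + 1/2)^3*(o + 5)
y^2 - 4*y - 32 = (y - 8)*(y + 4)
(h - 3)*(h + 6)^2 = h^3 + 9*h^2 - 108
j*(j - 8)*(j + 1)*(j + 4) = j^4 - 3*j^3 - 36*j^2 - 32*j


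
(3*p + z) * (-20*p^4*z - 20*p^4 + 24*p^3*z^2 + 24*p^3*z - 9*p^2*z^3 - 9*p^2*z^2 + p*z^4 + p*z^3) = -60*p^5*z - 60*p^5 + 52*p^4*z^2 + 52*p^4*z - 3*p^3*z^3 - 3*p^3*z^2 - 6*p^2*z^4 - 6*p^2*z^3 + p*z^5 + p*z^4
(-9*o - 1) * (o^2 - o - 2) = -9*o^3 + 8*o^2 + 19*o + 2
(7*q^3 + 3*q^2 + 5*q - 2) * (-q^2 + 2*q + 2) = -7*q^5 + 11*q^4 + 15*q^3 + 18*q^2 + 6*q - 4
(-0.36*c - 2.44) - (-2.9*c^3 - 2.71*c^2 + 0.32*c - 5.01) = 2.9*c^3 + 2.71*c^2 - 0.68*c + 2.57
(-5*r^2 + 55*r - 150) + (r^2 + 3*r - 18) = -4*r^2 + 58*r - 168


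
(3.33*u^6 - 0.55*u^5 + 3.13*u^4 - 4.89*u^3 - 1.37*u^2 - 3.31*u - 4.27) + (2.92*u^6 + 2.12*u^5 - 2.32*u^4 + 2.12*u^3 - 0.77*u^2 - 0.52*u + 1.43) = 6.25*u^6 + 1.57*u^5 + 0.81*u^4 - 2.77*u^3 - 2.14*u^2 - 3.83*u - 2.84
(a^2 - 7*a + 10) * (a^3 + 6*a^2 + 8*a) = a^5 - a^4 - 24*a^3 + 4*a^2 + 80*a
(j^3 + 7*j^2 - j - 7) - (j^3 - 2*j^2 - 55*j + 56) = 9*j^2 + 54*j - 63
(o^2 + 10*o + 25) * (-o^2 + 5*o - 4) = -o^4 - 5*o^3 + 21*o^2 + 85*o - 100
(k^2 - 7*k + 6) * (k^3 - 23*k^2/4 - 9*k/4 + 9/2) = k^5 - 51*k^4/4 + 44*k^3 - 57*k^2/4 - 45*k + 27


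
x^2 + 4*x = x*(x + 4)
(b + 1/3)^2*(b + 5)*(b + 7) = b^4 + 38*b^3/3 + 388*b^2/9 + 74*b/3 + 35/9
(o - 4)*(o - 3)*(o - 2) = o^3 - 9*o^2 + 26*o - 24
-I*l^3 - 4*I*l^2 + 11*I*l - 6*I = (l - 1)*(l + 6)*(-I*l + I)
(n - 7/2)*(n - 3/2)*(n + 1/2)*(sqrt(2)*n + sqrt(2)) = sqrt(2)*n^4 - 7*sqrt(2)*n^3/2 - 7*sqrt(2)*n^2/4 + 43*sqrt(2)*n/8 + 21*sqrt(2)/8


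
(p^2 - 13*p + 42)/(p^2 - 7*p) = (p - 6)/p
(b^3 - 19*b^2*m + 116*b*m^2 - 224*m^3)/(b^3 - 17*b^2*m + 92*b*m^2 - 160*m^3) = (b - 7*m)/(b - 5*m)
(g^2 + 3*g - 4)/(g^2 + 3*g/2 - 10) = 2*(g - 1)/(2*g - 5)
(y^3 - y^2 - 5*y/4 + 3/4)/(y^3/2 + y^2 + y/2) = (4*y^2 - 8*y + 3)/(2*y*(y + 1))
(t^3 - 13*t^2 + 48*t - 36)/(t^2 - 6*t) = t - 7 + 6/t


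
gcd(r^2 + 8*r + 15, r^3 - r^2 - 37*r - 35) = r + 5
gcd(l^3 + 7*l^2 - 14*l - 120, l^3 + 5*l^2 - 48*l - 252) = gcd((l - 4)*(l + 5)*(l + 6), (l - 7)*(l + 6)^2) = l + 6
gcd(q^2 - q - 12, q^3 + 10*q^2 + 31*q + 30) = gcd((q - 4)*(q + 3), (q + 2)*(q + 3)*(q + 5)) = q + 3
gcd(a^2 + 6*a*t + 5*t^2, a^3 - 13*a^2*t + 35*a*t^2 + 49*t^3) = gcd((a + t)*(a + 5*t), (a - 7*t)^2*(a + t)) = a + t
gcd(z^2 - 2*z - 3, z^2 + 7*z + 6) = z + 1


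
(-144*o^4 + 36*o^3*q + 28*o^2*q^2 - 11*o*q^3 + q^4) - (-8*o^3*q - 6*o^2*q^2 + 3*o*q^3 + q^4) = -144*o^4 + 44*o^3*q + 34*o^2*q^2 - 14*o*q^3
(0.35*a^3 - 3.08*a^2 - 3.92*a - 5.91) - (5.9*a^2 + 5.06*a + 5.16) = 0.35*a^3 - 8.98*a^2 - 8.98*a - 11.07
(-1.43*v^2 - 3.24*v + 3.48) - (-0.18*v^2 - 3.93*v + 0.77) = -1.25*v^2 + 0.69*v + 2.71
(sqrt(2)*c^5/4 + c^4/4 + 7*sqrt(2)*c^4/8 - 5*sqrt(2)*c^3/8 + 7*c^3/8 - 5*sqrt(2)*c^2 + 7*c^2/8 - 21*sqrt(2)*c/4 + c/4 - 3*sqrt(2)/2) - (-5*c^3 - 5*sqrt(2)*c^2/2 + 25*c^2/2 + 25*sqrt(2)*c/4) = sqrt(2)*c^5/4 + c^4/4 + 7*sqrt(2)*c^4/8 - 5*sqrt(2)*c^3/8 + 47*c^3/8 - 93*c^2/8 - 5*sqrt(2)*c^2/2 - 23*sqrt(2)*c/2 + c/4 - 3*sqrt(2)/2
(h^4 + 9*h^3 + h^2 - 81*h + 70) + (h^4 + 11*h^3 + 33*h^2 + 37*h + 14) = 2*h^4 + 20*h^3 + 34*h^2 - 44*h + 84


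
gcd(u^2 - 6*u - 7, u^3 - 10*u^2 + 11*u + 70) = u - 7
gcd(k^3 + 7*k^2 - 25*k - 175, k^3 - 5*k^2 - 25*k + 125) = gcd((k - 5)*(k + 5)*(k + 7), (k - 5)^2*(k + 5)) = k^2 - 25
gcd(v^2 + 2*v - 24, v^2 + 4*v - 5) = 1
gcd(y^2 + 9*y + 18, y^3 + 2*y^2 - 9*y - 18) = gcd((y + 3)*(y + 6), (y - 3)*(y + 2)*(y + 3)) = y + 3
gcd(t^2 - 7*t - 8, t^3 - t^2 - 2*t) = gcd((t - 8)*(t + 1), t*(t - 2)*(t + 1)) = t + 1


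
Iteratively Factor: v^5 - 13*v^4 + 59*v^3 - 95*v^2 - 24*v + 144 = (v - 4)*(v^4 - 9*v^3 + 23*v^2 - 3*v - 36) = (v - 4)^2*(v^3 - 5*v^2 + 3*v + 9) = (v - 4)^2*(v - 3)*(v^2 - 2*v - 3) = (v - 4)^2*(v - 3)^2*(v + 1)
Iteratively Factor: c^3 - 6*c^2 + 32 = (c - 4)*(c^2 - 2*c - 8) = (c - 4)^2*(c + 2)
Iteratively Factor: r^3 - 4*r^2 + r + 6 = (r + 1)*(r^2 - 5*r + 6) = (r - 3)*(r + 1)*(r - 2)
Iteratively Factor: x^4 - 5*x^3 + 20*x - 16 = (x + 2)*(x^3 - 7*x^2 + 14*x - 8) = (x - 4)*(x + 2)*(x^2 - 3*x + 2) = (x - 4)*(x - 2)*(x + 2)*(x - 1)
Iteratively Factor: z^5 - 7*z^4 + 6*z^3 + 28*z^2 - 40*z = (z - 2)*(z^4 - 5*z^3 - 4*z^2 + 20*z) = (z - 2)*(z + 2)*(z^3 - 7*z^2 + 10*z) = (z - 2)^2*(z + 2)*(z^2 - 5*z) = (z - 5)*(z - 2)^2*(z + 2)*(z)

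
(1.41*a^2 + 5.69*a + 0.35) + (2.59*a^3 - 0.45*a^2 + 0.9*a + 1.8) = 2.59*a^3 + 0.96*a^2 + 6.59*a + 2.15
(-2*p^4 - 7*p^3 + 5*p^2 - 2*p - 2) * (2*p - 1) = -4*p^5 - 12*p^4 + 17*p^3 - 9*p^2 - 2*p + 2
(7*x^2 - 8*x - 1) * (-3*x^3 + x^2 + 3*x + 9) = -21*x^5 + 31*x^4 + 16*x^3 + 38*x^2 - 75*x - 9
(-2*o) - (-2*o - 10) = 10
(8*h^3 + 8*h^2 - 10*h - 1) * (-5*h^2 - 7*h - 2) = -40*h^5 - 96*h^4 - 22*h^3 + 59*h^2 + 27*h + 2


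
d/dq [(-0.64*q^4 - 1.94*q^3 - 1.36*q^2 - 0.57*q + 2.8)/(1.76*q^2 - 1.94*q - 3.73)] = (-2.2528*q^5 + 0.3104*q^4 + 17.076*q^3 + 25.3502*q^2 + 0.2896*q + 7.5581)/(3.0976*q^4 - 6.8288*q^3 - 9.366*q^2 + 14.4724*q + 13.9129)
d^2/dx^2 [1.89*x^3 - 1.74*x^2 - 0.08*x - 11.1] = 11.34*x - 3.48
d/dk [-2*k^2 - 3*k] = -4*k - 3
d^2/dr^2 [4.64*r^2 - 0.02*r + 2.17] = 9.28000000000000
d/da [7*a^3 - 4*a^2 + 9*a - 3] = 21*a^2 - 8*a + 9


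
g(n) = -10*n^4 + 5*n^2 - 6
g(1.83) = -101.41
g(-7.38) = -29397.39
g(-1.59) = -57.27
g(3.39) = -1269.22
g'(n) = -40*n^3 + 10*n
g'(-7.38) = 16004.09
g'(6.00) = -8580.00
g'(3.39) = -1524.43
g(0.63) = -5.59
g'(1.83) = -226.84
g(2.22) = -224.25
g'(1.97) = -286.11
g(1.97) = -137.21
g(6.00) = -12786.00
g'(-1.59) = 144.89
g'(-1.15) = 49.34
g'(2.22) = -415.44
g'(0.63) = -3.70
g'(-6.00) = 8580.00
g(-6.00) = -12786.00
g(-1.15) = -16.88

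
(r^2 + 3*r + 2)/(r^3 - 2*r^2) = (r^2 + 3*r + 2)/(r^2*(r - 2))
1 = 1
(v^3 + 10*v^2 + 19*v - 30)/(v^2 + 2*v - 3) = (v^2 + 11*v + 30)/(v + 3)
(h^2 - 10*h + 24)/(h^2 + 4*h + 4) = (h^2 - 10*h + 24)/(h^2 + 4*h + 4)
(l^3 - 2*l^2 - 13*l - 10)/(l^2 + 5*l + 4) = (l^2 - 3*l - 10)/(l + 4)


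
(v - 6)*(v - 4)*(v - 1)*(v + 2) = v^4 - 9*v^3 + 12*v^2 + 44*v - 48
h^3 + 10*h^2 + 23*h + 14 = (h + 1)*(h + 2)*(h + 7)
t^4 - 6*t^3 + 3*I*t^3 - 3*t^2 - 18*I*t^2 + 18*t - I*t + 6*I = (t - 6)*(t + I)^3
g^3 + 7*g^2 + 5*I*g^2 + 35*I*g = g*(g + 7)*(g + 5*I)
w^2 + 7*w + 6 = (w + 1)*(w + 6)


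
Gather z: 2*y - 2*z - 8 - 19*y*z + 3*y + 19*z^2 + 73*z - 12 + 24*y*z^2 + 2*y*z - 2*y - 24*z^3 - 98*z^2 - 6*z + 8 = 3*y - 24*z^3 + z^2*(24*y - 79) + z*(65 - 17*y) - 12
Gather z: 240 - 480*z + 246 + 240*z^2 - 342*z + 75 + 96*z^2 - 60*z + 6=336*z^2 - 882*z + 567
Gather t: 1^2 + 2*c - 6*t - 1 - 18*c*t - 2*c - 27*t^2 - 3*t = -27*t^2 + t*(-18*c - 9)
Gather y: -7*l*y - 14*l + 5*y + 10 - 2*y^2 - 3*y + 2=-14*l - 2*y^2 + y*(2 - 7*l) + 12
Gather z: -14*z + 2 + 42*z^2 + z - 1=42*z^2 - 13*z + 1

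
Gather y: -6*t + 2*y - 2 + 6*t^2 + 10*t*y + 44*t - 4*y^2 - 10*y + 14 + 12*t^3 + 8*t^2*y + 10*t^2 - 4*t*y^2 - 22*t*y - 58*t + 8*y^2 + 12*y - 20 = 12*t^3 + 16*t^2 - 20*t + y^2*(4 - 4*t) + y*(8*t^2 - 12*t + 4) - 8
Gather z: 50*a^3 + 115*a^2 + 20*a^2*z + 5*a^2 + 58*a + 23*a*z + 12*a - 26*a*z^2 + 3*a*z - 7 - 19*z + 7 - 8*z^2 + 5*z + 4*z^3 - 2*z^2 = 50*a^3 + 120*a^2 + 70*a + 4*z^3 + z^2*(-26*a - 10) + z*(20*a^2 + 26*a - 14)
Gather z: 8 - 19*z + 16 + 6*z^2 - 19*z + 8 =6*z^2 - 38*z + 32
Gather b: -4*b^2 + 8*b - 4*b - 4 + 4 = -4*b^2 + 4*b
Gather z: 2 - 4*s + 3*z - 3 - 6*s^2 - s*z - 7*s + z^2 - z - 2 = -6*s^2 - 11*s + z^2 + z*(2 - s) - 3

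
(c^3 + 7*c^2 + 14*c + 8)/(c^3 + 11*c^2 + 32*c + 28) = (c^2 + 5*c + 4)/(c^2 + 9*c + 14)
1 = 1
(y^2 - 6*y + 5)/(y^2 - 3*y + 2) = (y - 5)/(y - 2)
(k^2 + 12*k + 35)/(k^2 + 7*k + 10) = (k + 7)/(k + 2)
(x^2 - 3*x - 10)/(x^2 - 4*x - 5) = (x + 2)/(x + 1)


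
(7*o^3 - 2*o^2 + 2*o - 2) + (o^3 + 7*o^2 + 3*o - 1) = 8*o^3 + 5*o^2 + 5*o - 3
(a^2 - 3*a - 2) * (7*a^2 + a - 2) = 7*a^4 - 20*a^3 - 19*a^2 + 4*a + 4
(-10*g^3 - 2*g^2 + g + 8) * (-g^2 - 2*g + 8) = 10*g^5 + 22*g^4 - 77*g^3 - 26*g^2 - 8*g + 64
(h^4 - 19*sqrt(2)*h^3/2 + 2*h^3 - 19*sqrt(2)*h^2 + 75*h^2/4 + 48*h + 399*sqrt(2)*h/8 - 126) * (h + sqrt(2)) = h^5 - 17*sqrt(2)*h^4/2 + 2*h^4 - 17*sqrt(2)*h^3 - h^3/4 + 10*h^2 + 549*sqrt(2)*h^2/8 - 105*h/4 + 48*sqrt(2)*h - 126*sqrt(2)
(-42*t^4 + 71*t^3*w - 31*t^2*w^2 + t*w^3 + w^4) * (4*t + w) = -168*t^5 + 242*t^4*w - 53*t^3*w^2 - 27*t^2*w^3 + 5*t*w^4 + w^5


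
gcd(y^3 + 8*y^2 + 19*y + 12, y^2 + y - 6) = y + 3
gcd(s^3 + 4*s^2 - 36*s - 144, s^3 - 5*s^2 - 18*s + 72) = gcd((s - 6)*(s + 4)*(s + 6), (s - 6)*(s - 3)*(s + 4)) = s^2 - 2*s - 24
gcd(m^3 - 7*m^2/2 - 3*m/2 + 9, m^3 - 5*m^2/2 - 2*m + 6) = m^2 - m/2 - 3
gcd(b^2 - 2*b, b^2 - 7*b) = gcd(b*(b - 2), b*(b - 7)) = b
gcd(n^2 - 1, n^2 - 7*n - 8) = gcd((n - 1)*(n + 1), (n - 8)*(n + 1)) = n + 1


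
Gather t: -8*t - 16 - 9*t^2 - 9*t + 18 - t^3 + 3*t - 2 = -t^3 - 9*t^2 - 14*t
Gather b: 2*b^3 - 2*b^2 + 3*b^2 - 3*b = 2*b^3 + b^2 - 3*b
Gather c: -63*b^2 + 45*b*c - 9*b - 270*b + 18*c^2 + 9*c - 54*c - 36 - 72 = -63*b^2 - 279*b + 18*c^2 + c*(45*b - 45) - 108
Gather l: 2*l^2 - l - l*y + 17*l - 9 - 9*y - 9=2*l^2 + l*(16 - y) - 9*y - 18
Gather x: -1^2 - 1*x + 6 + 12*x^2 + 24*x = 12*x^2 + 23*x + 5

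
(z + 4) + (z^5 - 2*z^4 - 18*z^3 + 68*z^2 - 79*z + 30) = z^5 - 2*z^4 - 18*z^3 + 68*z^2 - 78*z + 34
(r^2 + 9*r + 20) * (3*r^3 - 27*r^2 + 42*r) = 3*r^5 - 141*r^3 - 162*r^2 + 840*r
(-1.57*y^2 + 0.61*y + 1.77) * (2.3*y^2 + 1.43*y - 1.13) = -3.611*y^4 - 0.8421*y^3 + 6.7174*y^2 + 1.8418*y - 2.0001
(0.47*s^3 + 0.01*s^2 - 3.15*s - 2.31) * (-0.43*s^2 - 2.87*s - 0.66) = -0.2021*s^5 - 1.3532*s^4 + 1.0156*s^3 + 10.0272*s^2 + 8.7087*s + 1.5246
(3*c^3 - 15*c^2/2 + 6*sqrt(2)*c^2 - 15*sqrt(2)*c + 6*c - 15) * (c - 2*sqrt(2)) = 3*c^4 - 15*c^3/2 - 18*c^2 - 12*sqrt(2)*c + 45*c + 30*sqrt(2)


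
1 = 1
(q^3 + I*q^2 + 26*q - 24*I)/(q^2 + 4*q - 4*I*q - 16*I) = (q^2 + 5*I*q + 6)/(q + 4)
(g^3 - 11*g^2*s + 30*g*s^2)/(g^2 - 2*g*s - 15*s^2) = g*(g - 6*s)/(g + 3*s)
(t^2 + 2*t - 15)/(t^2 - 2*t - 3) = (t + 5)/(t + 1)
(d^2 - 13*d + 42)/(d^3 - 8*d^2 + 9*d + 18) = (d - 7)/(d^2 - 2*d - 3)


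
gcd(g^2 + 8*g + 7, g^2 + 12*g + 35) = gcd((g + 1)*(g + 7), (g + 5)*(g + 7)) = g + 7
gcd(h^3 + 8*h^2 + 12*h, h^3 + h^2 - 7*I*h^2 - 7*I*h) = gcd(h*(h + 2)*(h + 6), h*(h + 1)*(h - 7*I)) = h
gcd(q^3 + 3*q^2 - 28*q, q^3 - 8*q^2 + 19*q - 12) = q - 4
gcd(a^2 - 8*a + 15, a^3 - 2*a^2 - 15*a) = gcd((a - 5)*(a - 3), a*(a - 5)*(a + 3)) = a - 5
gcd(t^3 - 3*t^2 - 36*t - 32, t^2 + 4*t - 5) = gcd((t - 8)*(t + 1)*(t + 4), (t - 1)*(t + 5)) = 1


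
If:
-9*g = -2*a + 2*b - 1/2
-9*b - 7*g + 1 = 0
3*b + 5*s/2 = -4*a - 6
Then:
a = -335*s/452 - 837/452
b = 35*s/226 + 53/113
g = -45*s/226 - 52/113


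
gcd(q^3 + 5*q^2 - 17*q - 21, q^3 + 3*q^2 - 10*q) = 1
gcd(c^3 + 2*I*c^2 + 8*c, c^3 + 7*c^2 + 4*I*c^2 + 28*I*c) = c^2 + 4*I*c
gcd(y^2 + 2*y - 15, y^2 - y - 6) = y - 3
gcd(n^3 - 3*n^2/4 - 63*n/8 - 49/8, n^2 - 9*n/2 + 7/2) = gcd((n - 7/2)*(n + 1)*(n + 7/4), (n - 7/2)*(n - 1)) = n - 7/2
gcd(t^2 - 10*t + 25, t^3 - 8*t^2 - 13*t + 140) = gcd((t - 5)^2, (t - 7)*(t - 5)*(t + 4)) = t - 5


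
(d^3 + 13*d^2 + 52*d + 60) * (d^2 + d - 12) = d^5 + 14*d^4 + 53*d^3 - 44*d^2 - 564*d - 720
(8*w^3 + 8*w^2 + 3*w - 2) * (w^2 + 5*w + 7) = 8*w^5 + 48*w^4 + 99*w^3 + 69*w^2 + 11*w - 14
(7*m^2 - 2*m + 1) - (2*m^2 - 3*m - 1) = 5*m^2 + m + 2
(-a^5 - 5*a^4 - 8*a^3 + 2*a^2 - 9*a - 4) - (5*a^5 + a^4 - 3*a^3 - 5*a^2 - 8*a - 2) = -6*a^5 - 6*a^4 - 5*a^3 + 7*a^2 - a - 2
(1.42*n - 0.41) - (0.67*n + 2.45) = 0.75*n - 2.86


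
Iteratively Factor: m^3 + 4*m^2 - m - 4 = (m + 4)*(m^2 - 1) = (m - 1)*(m + 4)*(m + 1)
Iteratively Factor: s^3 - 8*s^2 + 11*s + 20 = (s + 1)*(s^2 - 9*s + 20) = (s - 5)*(s + 1)*(s - 4)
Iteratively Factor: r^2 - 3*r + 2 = (r - 2)*(r - 1)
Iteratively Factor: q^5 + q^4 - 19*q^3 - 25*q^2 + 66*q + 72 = (q - 4)*(q^4 + 5*q^3 + q^2 - 21*q - 18) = (q - 4)*(q - 2)*(q^3 + 7*q^2 + 15*q + 9) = (q - 4)*(q - 2)*(q + 1)*(q^2 + 6*q + 9) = (q - 4)*(q - 2)*(q + 1)*(q + 3)*(q + 3)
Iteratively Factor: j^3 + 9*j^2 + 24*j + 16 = (j + 4)*(j^2 + 5*j + 4) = (j + 1)*(j + 4)*(j + 4)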